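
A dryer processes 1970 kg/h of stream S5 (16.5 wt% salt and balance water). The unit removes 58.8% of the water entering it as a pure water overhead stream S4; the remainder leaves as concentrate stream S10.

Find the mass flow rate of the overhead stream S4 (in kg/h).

967.2 kg/h

water entering = 1970×0.835 = 1644.9 kg/h; overhead removed = 0.588×1644.9 = 967.23 kg/h.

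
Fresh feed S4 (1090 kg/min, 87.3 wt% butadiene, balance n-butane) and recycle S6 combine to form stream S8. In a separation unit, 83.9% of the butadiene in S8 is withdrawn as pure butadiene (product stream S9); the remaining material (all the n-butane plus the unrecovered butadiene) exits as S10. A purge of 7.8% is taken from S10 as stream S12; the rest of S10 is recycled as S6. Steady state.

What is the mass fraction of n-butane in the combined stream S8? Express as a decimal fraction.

0.614

n-butane enters only via S4 and leaves only via the purge: 1090×0.127 = 0.078×(n-butane in S10), and the separation unit passes all n-butane, so n-butane in S8 = n-butane in S10 = 1774.7 kg/min.
butadiene in S8: m_A = 1090×0.873 + (1−0.078)·(1−0.839)·m_A, so m_A = 951.57/0.8516 = 1117.4 kg/min.
S8 = 1117.4 + 1774.7 = 2892.2 kg/min.
n-butane fraction in S8 = 1774.7/2892.2 = 0.614.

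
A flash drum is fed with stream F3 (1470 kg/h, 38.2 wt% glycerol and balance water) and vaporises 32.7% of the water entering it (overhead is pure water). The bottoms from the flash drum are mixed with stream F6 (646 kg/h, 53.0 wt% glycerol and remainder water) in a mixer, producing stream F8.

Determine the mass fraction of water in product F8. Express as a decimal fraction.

Vapour removed = 0.327×0.618×1470 = 297.07 kg/h; concentrate = 1172.9 kg/h.
water reaching the mixer = 611.39 (from concentrate) + 646×0.470 = 915.01 kg/h.
Product flow = 1172.9 + 646 = 1818.9 kg/h; water fraction = 0.503.

0.503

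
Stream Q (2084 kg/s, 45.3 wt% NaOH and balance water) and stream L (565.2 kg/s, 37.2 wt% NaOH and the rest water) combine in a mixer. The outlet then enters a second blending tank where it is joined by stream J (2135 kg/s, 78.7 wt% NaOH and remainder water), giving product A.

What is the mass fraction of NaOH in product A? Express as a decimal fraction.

0.592

Overall, product flow = 4784.2 kg/s.
NaOH in = 2084×0.453 + 565.2×0.372 + 2135×0.787 = 2834.6 kg/s.
NaOH fraction in A = 0.592.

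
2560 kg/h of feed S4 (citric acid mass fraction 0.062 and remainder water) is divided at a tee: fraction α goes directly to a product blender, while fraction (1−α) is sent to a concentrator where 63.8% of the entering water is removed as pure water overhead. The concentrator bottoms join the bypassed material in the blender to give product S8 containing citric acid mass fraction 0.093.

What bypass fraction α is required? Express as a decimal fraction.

0.443

All 2560×0.062 = 158.72 kg/h of citric acid reaches S8, so S8 = 158.72/0.093 = 1706.7 kg/h and vapour = 853.33 kg/h.
The evaporator receives (1−α)·2560 of feed at 0.938 water and removes 0.638 of that water:
0.638×0.938×(1−α)×2560 = 853.33
(1−α) = 853.33/1532 = 0.5570;  α = 0.4430.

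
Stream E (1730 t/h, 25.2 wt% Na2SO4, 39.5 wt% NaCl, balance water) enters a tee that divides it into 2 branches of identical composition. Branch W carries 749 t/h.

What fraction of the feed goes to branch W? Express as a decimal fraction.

0.433

Fraction to W = 749/1730 = 0.4329.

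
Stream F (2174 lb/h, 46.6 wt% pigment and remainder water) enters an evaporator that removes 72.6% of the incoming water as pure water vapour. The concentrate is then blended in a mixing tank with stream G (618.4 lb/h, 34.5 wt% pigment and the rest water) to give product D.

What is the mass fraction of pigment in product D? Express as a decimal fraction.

0.629

Vapour removed = 0.726×0.534×2174 = 842.83 lb/h; concentrate = 1331.2 lb/h.
pigment reaching the mixer = 1013.1 (from concentrate) + 618.4×0.345 = 1226.4 lb/h.
Product flow = 1331.2 + 618.4 = 1949.6 lb/h; pigment fraction = 0.629.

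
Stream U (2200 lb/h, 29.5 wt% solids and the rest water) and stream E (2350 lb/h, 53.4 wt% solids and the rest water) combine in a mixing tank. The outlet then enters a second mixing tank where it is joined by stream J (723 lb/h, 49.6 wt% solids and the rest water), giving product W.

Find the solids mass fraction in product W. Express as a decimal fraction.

0.429

Overall, product flow = 5273 lb/h.
solids in = 2200×0.295 + 2350×0.534 + 723×0.496 = 2262.5 lb/h.
solids fraction in W = 0.429.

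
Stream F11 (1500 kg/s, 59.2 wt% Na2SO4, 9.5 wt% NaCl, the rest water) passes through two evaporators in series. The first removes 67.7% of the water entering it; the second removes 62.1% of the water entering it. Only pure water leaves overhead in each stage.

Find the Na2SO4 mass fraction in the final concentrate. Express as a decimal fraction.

0.816

water in feed = 1500×0.313 = 469.5 kg/s.
After stage 1: water left = (1−0.677)×469.5 = 151.65; stream total = 1182.1 kg/s.
After stage 2: water left = (1−0.621)×151.65 = 57.475; final concentrate = 1088 kg/s.
Na2SO4 fraction = 888/1088 = 0.816.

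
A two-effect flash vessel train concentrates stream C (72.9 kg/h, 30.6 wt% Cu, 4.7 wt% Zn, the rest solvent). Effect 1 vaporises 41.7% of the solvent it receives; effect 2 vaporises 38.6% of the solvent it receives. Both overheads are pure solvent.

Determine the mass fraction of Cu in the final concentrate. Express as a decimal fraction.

solvent in feed = 72.9×0.647 = 47.166 kg/h.
After stage 1: solvent left = (1−0.417)×47.166 = 27.498; stream total = 53.232 kg/h.
After stage 2: solvent left = (1−0.386)×27.498 = 16.884; final concentrate = 42.617 kg/h.
Cu fraction = 22.307/42.617 = 0.5234.

0.5234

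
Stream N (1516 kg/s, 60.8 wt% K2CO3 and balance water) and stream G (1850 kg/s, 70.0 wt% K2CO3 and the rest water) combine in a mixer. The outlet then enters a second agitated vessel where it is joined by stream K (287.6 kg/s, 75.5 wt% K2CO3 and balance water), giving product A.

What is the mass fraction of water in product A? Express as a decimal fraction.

Overall, product flow = 3653.6 kg/s.
water in = 1516×0.392 + 1850×0.300 + 287.6×0.245 = 1219.7 kg/s.
water fraction in A = 0.334.

0.334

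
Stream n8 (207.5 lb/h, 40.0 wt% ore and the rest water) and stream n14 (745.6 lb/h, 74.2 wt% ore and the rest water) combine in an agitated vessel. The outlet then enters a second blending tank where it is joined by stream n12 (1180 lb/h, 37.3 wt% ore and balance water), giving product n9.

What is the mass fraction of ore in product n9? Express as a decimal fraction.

Overall, product flow = 2133.1 lb/h.
ore in = 207.5×0.400 + 745.6×0.742 + 1180×0.373 = 1076.4 lb/h.
ore fraction in n9 = 0.5046.

0.5046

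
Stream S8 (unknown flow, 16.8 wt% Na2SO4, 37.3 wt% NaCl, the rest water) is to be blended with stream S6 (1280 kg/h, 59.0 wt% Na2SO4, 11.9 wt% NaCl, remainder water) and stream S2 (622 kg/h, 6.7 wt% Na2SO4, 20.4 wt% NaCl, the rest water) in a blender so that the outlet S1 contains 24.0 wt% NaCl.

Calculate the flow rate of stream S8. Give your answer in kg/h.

Let S8 be the unknown flow. Total out = 1902 + S8.
NaCl balance: 279.21 + 0.373·S8 = 0.240·(1902 + S8)
(0.373 − 0.240)·S8 = 0.240×1902 − 279.21 = 177.27
S8 = 177.27 / 0.133 = 1332.9 kg/h

1333 kg/h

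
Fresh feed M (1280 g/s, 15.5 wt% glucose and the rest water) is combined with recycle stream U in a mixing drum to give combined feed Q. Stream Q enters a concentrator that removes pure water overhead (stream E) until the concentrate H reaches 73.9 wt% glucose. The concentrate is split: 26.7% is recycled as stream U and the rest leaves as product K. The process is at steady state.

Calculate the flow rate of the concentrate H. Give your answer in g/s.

Overall glucose balance (none leaves overhead): glucose in fresh feed = glucose in product, i.e. 1280×0.155 = (1−0.267)·H·0.739.
H = 198.4/(0.739×0.733) = 366.26 g/s.

366.3 g/s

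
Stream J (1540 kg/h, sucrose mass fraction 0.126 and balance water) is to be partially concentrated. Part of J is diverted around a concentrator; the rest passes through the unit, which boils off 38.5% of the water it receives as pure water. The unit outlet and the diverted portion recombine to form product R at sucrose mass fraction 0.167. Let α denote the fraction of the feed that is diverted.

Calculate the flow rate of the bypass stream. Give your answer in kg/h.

416.4 kg/h

All 1540×0.126 = 194.04 kg/h of sucrose reaches R, so R = 194.04/0.167 = 1161.9 kg/h and vapour = 378.08 kg/h.
The evaporator receives (1−α)·1540 of feed at 0.874 water and removes 0.385 of that water:
0.385×0.874×(1−α)×1540 = 378.08
(1−α) = 378.08/518.19 = 0.7296;  α = 0.2704.
Bypass flow = 0.2704×1540 = 416.39 kg/h.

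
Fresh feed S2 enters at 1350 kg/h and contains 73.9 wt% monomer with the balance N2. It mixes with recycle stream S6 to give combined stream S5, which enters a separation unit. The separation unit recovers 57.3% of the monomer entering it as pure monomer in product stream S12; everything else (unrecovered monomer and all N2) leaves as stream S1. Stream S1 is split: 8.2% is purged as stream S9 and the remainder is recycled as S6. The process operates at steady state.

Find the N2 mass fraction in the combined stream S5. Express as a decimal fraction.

0.724

N2 enters only via S2 and leaves only via the purge: 1350×0.261 = 0.082×(N2 in S1), and the separation unit passes all N2, so N2 in S5 = N2 in S1 = 4297 kg/h.
monomer in S5: m_A = 1350×0.739 + (1−0.082)·(1−0.573)·m_A, so m_A = 997.65/0.6080 = 1640.8 kg/h.
S5 = 1640.8 + 4297 = 5937.8 kg/h.
N2 fraction in S5 = 4297/5937.8 = 0.724.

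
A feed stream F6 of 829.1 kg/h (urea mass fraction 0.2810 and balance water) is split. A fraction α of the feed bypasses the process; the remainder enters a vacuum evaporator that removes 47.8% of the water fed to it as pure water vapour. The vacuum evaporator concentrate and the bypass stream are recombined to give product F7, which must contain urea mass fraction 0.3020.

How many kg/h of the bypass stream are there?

661.4 kg/h

All 829.1×0.281 = 232.98 kg/h of urea reaches F7, so F7 = 232.98/0.302 = 771.45 kg/h and vapour = 57.653 kg/h.
The evaporator receives (1−α)·829.1 of feed at 0.719 water and removes 0.478 of that water:
0.478×0.719×(1−α)×829.1 = 57.653
(1−α) = 57.653/284.95 = 0.2023;  α = 0.7977.
Bypass flow = 0.7977×829.1 = 661.35 kg/h.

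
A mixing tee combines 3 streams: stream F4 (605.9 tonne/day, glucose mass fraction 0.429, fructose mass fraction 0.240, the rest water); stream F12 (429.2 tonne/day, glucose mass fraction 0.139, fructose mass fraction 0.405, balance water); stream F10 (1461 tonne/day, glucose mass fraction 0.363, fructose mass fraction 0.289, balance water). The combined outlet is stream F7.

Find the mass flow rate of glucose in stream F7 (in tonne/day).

glucose out = glucose in = 605.9×0.429 + 429.2×0.139 + 1461×0.363 = 849.93 tonne/day.

849.9 tonne/day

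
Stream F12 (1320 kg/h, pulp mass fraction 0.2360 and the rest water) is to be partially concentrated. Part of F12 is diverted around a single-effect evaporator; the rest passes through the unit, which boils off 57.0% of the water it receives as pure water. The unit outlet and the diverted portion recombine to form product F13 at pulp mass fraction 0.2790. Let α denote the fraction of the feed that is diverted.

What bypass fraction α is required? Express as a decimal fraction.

0.646

All 1320×0.236 = 311.52 kg/h of pulp reaches F13, so F13 = 311.52/0.279 = 1116.6 kg/h and vapour = 203.44 kg/h.
The evaporator receives (1−α)·1320 of feed at 0.764 water and removes 0.570 of that water:
0.570×0.764×(1−α)×1320 = 203.44
(1−α) = 203.44/574.83 = 0.3539;  α = 0.6461.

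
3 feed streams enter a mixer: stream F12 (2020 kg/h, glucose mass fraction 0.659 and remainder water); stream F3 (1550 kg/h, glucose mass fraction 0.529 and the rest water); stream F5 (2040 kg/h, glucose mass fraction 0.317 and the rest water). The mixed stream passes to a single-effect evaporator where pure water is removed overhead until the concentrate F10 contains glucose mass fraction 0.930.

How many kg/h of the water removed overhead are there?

2602 kg/h

glucose entering = 2020×0.659 + 1550×0.529 + 2040×0.317 = 2797.8 kg/h.
All glucose reports to F10, so F10 = 2797.8/0.930 = 3008.4 kg/h.
Total feed = 5610 kg/h; overhead = 5610 − 3008.4 = 2601.6 kg/h.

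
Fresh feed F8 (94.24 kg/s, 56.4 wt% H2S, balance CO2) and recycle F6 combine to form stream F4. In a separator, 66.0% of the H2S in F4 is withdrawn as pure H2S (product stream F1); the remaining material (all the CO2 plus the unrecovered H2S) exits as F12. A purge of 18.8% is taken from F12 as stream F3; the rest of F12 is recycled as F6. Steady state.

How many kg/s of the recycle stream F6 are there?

CO2 enters only via F8 and leaves only via the purge: 94.24×0.436 = 0.188×(CO2 in F12), and the separator passes all CO2, so CO2 in F4 = CO2 in F12 = 218.56 kg/s.
H2S in F4: m_A = 94.24×0.564 + (1−0.188)·(1−0.660)·m_A, so m_A = 53.151/0.7239 = 73.422 kg/s.
F12 = (1−0.660)×73.422 + 218.56 = 243.52 kg/s.
Recycle F6 = (1−0.188)×243.52 = 197.74 kg/s.

197.7 kg/s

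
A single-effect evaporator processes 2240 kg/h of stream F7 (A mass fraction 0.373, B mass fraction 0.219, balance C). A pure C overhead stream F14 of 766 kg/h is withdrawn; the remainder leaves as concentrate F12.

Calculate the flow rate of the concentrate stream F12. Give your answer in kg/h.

1474 kg/h

Concentrate = 2240 − 766 = 1474 kg/h.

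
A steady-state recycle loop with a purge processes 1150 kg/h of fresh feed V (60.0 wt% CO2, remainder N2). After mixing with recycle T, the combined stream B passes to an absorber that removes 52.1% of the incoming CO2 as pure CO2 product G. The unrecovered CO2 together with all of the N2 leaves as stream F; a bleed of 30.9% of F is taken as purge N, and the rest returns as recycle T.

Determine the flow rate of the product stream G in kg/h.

537.3 kg/h

CO2 in B: m_A = 1150×0.600 + (1−0.309)·(1−0.521)·m_A, so m_A = 690/0.6690 = 1031.4 kg/h.
Product G = 0.521×1031.4 = 537.35 kg/h.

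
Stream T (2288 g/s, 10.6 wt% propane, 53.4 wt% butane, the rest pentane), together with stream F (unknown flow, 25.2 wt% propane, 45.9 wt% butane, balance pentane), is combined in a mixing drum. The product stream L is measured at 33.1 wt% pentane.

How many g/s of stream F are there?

1580 g/s

Let F be the unknown flow. Total out = 2288 + F.
pentane balance: 823.68 + 0.289·F = 0.331·(2288 + F)
(0.289 − 0.331)·F = 0.331×2288 − 823.68 = -66.352
F = -66.352 / -0.042 = 1579.8 g/s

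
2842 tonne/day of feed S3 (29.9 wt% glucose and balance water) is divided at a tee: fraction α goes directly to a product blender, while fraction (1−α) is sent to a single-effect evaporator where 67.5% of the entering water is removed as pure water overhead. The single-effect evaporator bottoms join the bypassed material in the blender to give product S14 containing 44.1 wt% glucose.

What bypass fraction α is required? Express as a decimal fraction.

All 2842×0.299 = 849.76 tonne/day of glucose reaches S14, so S14 = 849.76/0.441 = 1926.9 tonne/day and vapour = 915.11 tonne/day.
The evaporator receives (1−α)·2842 of feed at 0.701 water and removes 0.675 of that water:
0.675×0.701×(1−α)×2842 = 915.11
(1−α) = 915.11/1344.8 = 0.6805;  α = 0.3195.

0.320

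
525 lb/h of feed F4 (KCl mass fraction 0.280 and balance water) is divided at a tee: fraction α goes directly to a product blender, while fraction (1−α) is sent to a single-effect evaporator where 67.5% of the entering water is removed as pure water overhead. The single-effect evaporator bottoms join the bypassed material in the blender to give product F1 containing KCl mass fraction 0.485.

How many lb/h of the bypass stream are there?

68.4 lb/h

All 525×0.280 = 147 lb/h of KCl reaches F1, so F1 = 147/0.485 = 303.09 lb/h and vapour = 221.91 lb/h.
The evaporator receives (1−α)·525 of feed at 0.720 water and removes 0.675 of that water:
0.675×0.720×(1−α)×525 = 221.91
(1−α) = 221.91/255.15 = 0.8697;  α = 0.1303.
Bypass flow = 0.1303×525 = 68.401 lb/h.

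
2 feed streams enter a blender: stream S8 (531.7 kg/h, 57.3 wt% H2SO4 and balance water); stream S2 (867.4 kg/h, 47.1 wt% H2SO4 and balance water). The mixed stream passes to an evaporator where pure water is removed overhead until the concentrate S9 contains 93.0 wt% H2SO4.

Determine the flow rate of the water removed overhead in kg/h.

632.2 kg/h

H2SO4 entering = 531.7×0.573 + 867.4×0.471 = 713.21 kg/h.
All H2SO4 reports to S9, so S9 = 713.21/0.930 = 766.89 kg/h.
Total feed = 1399.1 kg/h; overhead = 1399.1 − 766.89 = 632.21 kg/h.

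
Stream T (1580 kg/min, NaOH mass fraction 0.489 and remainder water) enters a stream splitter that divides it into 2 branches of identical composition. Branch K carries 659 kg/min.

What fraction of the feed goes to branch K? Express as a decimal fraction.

0.417

Fraction to K = 659/1580 = 0.4171.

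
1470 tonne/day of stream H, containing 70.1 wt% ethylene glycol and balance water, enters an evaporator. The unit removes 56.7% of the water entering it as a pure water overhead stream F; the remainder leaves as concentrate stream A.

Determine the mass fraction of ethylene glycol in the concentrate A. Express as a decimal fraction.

0.844

ethylene glycol is not removed: 1470×0.701 = 1030.5 tonne/day of ethylene glycol enters A.
water entering = 1470×0.299 = 439.53 tonne/day; overhead removed = 0.567×439.53 = 249.21 tonne/day.
Concentrate = 1470 − 249.21 = 1220.8 tonne/day.
Mass fraction = 1030.5/1220.8 = 0.844.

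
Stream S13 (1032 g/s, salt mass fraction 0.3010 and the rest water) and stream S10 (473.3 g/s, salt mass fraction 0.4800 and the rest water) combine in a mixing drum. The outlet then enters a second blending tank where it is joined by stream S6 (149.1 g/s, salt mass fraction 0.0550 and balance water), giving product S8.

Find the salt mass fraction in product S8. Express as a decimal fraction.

0.3300

Overall, product flow = 1654.4 g/s.
salt in = 1032×0.301 + 473.3×0.480 + 149.1×0.055 = 546.02 g/s.
salt fraction in S8 = 0.3300.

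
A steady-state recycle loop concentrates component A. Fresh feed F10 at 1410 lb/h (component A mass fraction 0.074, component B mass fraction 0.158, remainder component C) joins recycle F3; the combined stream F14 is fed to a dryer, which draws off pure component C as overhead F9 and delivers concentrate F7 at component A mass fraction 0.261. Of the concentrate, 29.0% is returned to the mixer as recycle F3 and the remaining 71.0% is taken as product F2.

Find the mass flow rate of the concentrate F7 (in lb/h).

563.1 lb/h

Overall component A balance (none leaves overhead): component A in fresh feed = component A in product, i.e. 1410×0.074 = (1−0.290)·F7·0.261.
F7 = 104.34/(0.261×0.710) = 563.06 lb/h.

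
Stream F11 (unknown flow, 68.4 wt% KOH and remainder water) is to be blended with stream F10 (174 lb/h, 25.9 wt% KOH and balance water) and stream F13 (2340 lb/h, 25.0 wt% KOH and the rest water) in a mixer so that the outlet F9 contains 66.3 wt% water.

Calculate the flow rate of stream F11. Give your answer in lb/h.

Let F11 be the unknown flow. Total out = 2514 + F11.
water balance: 1883.9 + 0.316·F11 = 0.663·(2514 + F11)
(0.316 − 0.663)·F11 = 0.663×2514 − 1883.9 = -217.15
F11 = -217.15 / -0.347 = 625.8 lb/h

625.8 lb/h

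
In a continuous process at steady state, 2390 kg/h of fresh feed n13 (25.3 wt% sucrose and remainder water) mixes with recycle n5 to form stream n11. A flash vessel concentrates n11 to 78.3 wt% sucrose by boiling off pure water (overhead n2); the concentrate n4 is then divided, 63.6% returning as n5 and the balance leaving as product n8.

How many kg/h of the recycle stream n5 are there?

Overall sucrose balance (none leaves overhead): sucrose in fresh feed = sucrose in product, i.e. 2390×0.253 = (1−0.636)·n4·0.783.
n4 = 604.67/(0.783×0.364) = 2121.6 kg/h.
Recycle n5 = 0.636×2121.6 = 1349.3 kg/h.

1349 kg/h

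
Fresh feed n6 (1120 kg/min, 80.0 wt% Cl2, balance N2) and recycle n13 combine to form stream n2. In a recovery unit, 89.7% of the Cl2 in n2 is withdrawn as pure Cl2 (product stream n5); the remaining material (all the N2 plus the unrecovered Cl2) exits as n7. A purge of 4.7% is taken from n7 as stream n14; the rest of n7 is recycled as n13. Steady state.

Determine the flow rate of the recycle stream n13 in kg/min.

N2 enters only via n6 and leaves only via the purge: 1120×0.200 = 0.047×(N2 in n7), and the recovery unit passes all N2, so N2 in n2 = N2 in n7 = 4766 kg/min.
Cl2 in n2: m_A = 1120×0.800 + (1−0.047)·(1−0.897)·m_A, so m_A = 896/0.9018 = 993.52 kg/min.
n7 = (1−0.897)×993.52 + 4766 = 4868.3 kg/min.
Recycle n13 = (1−0.047)×4868.3 = 4639.5 kg/min.

4639 kg/min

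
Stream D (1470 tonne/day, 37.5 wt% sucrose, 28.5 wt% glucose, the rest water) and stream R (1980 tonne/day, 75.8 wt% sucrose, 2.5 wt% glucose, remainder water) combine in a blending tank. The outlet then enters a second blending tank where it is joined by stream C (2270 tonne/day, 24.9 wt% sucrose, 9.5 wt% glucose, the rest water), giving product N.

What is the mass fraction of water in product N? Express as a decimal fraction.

0.4228

Overall, product flow = 5720 tonne/day.
water in = 1470×0.340 + 1980×0.217 + 2270×0.656 = 2418.6 tonne/day.
water fraction in N = 0.4228.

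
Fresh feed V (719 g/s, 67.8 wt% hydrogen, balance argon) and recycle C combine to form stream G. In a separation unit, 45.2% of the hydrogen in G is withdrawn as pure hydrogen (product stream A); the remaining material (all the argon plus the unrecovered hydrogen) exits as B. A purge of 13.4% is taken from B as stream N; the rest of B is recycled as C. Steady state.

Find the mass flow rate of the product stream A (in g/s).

hydrogen in G: m_A = 719×0.678 + (1−0.134)·(1−0.452)·m_A, so m_A = 487.48/0.5254 = 927.77 g/s.
Product A = 0.452×927.77 = 419.35 g/s.

419.4 g/s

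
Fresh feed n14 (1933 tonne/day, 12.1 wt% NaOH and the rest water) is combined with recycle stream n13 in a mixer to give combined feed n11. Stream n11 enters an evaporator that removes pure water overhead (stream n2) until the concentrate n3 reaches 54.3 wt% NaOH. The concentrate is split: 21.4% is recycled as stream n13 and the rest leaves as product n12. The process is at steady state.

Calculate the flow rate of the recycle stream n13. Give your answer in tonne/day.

Overall NaOH balance (none leaves overhead): NaOH in fresh feed = NaOH in product, i.e. 1933×0.121 = (1−0.214)·n3·0.543.
n3 = 233.89/(0.543×0.786) = 548.02 tonne/day.
Recycle n13 = 0.214×548.02 = 117.28 tonne/day.

117.3 tonne/day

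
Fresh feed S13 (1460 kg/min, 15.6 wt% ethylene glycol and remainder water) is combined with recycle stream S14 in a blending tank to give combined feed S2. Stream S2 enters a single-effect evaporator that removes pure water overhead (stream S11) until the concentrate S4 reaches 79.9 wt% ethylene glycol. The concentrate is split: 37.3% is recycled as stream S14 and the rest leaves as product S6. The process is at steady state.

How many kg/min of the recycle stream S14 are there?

169.6 kg/min

Overall ethylene glycol balance (none leaves overhead): ethylene glycol in fresh feed = ethylene glycol in product, i.e. 1460×0.156 = (1−0.373)·S4·0.799.
S4 = 227.76/(0.799×0.627) = 454.64 kg/min.
Recycle S14 = 0.373×454.64 = 169.58 kg/min.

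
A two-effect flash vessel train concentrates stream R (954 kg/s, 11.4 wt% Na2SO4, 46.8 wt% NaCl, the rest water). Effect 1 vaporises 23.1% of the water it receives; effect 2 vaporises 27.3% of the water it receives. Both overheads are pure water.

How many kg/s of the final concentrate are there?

778.2 kg/s

water in feed = 954×0.418 = 398.77 kg/s.
After stage 1: water left = (1−0.231)×398.77 = 306.66; stream total = 861.88 kg/s.
After stage 2: water left = (1−0.273)×306.66 = 222.94; final concentrate = 778.17 kg/s.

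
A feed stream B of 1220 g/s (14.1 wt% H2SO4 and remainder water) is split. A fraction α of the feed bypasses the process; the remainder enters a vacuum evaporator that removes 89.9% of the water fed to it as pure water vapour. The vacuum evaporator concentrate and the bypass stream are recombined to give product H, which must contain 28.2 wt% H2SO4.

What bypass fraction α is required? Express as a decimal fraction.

All 1220×0.141 = 172.02 g/s of H2SO4 reaches H, so H = 172.02/0.282 = 610 g/s and vapour = 610 g/s.
The evaporator receives (1−α)·1220 of feed at 0.859 water and removes 0.899 of that water:
0.899×0.859×(1−α)×1220 = 610
(1−α) = 610/942.13 = 0.6475;  α = 0.3525.

0.353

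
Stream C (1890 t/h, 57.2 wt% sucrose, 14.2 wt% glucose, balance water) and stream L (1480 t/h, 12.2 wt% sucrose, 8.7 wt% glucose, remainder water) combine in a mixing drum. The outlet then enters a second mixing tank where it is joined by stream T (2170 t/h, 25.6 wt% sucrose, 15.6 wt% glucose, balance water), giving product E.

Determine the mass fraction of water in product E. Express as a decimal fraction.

0.539

Overall, product flow = 5540 t/h.
water in = 1890×0.286 + 1480×0.791 + 2170×0.588 = 2987.2 t/h.
water fraction in E = 0.539.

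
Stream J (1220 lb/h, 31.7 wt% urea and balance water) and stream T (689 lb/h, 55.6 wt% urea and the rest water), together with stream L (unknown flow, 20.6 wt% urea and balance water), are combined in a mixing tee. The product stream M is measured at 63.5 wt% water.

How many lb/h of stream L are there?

Let L be the unknown flow. Total out = 1909 + L.
water balance: 1139.2 + 0.794·L = 0.635·(1909 + L)
(0.794 − 0.635)·L = 0.635×1909 − 1139.2 = 73.039
L = 73.039 / 0.159 = 459.36 lb/h

459.4 lb/h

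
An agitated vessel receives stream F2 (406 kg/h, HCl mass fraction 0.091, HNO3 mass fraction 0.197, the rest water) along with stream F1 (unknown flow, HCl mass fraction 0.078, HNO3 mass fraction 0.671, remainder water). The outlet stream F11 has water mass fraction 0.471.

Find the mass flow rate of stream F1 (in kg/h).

444.8 kg/h

Let F1 be the unknown flow. Total out = 406 + F1.
water balance: 289.07 + 0.251·F1 = 0.471·(406 + F1)
(0.251 − 0.471)·F1 = 0.471×406 − 289.07 = -97.846
F1 = -97.846 / -0.220 = 444.75 kg/h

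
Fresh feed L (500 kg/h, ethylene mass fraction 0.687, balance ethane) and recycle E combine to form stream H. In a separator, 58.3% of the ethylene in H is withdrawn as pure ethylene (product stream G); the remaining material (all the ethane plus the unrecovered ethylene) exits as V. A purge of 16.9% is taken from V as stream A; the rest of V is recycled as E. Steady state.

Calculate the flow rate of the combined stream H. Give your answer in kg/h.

ethane enters only via L and leaves only via the purge: 500×0.313 = 0.169×(ethane in V), and the separator passes all ethane, so ethane in H = ethane in V = 926.04 kg/h.
ethylene in H: m_A = 500×0.687 + (1−0.169)·(1−0.583)·m_A, so m_A = 343.5/0.6535 = 525.65 kg/h.
H = 525.65 + 926.04 = 1451.7 kg/h.

1452 kg/h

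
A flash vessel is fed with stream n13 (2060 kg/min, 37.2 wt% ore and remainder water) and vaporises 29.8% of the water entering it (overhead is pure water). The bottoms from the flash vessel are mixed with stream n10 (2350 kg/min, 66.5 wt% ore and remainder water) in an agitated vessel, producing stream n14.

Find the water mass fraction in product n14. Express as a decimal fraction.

0.4213

Vapour removed = 0.298×0.628×2060 = 385.52 kg/min; concentrate = 1674.5 kg/min.
water reaching the mixer = 908.16 (from concentrate) + 2350×0.335 = 1695.4 kg/min.
Product flow = 1674.5 + 2350 = 4024.5 kg/min; water fraction = 0.4213.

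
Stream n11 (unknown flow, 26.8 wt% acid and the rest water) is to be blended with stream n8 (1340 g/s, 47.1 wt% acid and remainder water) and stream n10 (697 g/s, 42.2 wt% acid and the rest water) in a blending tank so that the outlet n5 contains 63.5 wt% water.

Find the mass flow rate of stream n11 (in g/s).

Let n11 be the unknown flow. Total out = 2037 + n11.
water balance: 1111.7 + 0.732·n11 = 0.635·(2037 + n11)
(0.732 − 0.635)·n11 = 0.635×2037 − 1111.7 = 181.77
n11 = 181.77 / 0.097 = 1873.9 g/s

1874 g/s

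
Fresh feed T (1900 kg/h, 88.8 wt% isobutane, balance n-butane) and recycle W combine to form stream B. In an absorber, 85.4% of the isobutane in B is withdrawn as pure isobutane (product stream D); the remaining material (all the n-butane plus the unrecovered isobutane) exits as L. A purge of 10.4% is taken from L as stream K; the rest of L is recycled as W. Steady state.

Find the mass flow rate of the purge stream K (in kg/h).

n-butane enters only via T and leaves only via the purge: 1900×0.112 = 0.104×(n-butane in L), and the absorber passes all n-butane, so n-butane in B = n-butane in L = 2046.2 kg/h.
isobutane in B: m_A = 1900×0.888 + (1−0.104)·(1−0.854)·m_A, so m_A = 1687.2/0.8692 = 1941.1 kg/h.
L = (1−0.854)×1941.1 + 2046.2 = 2329.6 kg/h.
Purge K = 0.104×2329.6 = 242.27 kg/h.

242.3 kg/h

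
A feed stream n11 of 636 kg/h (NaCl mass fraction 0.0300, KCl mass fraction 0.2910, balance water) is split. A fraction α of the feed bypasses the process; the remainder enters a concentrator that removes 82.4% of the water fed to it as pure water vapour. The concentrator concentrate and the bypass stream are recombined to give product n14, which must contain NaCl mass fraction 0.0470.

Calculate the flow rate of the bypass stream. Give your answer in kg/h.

All 636×0.030 = 19.08 kg/h of NaCl reaches n14, so n14 = 19.08/0.047 = 405.96 kg/h and vapour = 230.04 kg/h.
The evaporator receives (1−α)·636 of feed at 0.679 water and removes 0.824 of that water:
0.824×0.679×(1−α)×636 = 230.04
(1−α) = 230.04/355.84 = 0.6465;  α = 0.3535.
Bypass flow = 0.3535×636 = 224.84 kg/h.

224.8 kg/h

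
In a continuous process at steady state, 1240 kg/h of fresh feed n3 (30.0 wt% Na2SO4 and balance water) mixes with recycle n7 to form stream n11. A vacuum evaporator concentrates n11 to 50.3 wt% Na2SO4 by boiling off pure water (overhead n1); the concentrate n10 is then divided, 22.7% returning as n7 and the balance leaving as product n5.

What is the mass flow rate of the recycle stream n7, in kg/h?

217.2 kg/h

Overall Na2SO4 balance (none leaves overhead): Na2SO4 in fresh feed = Na2SO4 in product, i.e. 1240×0.300 = (1−0.227)·n10·0.503.
n10 = 372/(0.503×0.773) = 956.74 kg/h.
Recycle n7 = 0.227×956.74 = 217.18 kg/h.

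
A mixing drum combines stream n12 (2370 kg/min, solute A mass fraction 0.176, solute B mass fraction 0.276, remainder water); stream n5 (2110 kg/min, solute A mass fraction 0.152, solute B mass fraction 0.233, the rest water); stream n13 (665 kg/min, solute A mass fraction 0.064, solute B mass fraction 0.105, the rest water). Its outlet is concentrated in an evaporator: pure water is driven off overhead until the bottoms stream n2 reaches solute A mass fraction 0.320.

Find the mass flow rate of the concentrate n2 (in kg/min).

solute A entering = 2370×0.176 + 2110×0.152 + 665×0.064 = 780.4 kg/min.
All solute A reports to n2, so n2 = 780.4/0.320 = 2438.7 kg/min.

2439 kg/min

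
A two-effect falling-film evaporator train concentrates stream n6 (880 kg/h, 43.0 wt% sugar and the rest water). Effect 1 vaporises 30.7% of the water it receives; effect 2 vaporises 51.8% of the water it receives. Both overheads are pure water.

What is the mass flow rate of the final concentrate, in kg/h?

water in feed = 880×0.570 = 501.6 kg/h.
After stage 1: water left = (1−0.307)×501.6 = 347.61; stream total = 726.01 kg/h.
After stage 2: water left = (1−0.518)×347.61 = 167.55; final concentrate = 545.95 kg/h.

545.9 kg/h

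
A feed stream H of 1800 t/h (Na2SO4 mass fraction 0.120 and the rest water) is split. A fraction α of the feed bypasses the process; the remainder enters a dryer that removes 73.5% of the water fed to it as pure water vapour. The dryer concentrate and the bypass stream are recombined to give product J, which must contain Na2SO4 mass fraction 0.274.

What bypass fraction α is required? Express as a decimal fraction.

0.131

All 1800×0.120 = 216 t/h of Na2SO4 reaches J, so J = 216/0.274 = 788.32 t/h and vapour = 1011.7 t/h.
The evaporator receives (1−α)·1800 of feed at 0.880 water and removes 0.735 of that water:
0.735×0.880×(1−α)×1800 = 1011.7
(1−α) = 1011.7/1164.2 = 0.8690;  α = 0.1310.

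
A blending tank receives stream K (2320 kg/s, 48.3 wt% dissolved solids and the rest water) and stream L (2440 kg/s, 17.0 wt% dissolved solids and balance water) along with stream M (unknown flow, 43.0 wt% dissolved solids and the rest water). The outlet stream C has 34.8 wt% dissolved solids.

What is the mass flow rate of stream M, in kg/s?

1477 kg/s

Let M be the unknown flow. Total out = 4760 + M.
dissolved solids balance: 1535.4 + 0.430·M = 0.348·(4760 + M)
(0.430 − 0.348)·M = 0.348×4760 − 1535.4 = 121.12
M = 121.12 / 0.082 = 1477.1 kg/s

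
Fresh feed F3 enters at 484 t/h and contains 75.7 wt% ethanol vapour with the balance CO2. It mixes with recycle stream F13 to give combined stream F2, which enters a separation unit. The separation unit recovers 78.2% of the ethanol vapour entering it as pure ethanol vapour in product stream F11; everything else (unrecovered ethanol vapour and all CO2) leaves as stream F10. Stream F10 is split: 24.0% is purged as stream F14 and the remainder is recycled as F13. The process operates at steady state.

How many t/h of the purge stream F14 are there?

140.6 t/h

CO2 enters only via F3 and leaves only via the purge: 484×0.243 = 0.240×(CO2 in F10), and the separation unit passes all CO2, so CO2 in F2 = CO2 in F10 = 490.05 t/h.
ethanol vapour in F2: m_A = 484×0.757 + (1−0.240)·(1−0.782)·m_A, so m_A = 366.39/0.8343 = 439.15 t/h.
F10 = (1−0.782)×439.15 + 490.05 = 585.78 t/h.
Purge F14 = 0.240×585.78 = 140.59 t/h.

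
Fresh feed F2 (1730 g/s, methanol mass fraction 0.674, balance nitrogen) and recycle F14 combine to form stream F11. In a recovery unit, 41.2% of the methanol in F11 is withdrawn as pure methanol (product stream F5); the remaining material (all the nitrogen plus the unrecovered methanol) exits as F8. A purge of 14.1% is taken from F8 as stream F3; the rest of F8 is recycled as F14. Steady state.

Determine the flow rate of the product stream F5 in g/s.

methanol in F11: m_A = 1730×0.674 + (1−0.141)·(1−0.412)·m_A, so m_A = 1166/0.4949 = 2356 g/s.
Product F5 = 0.412×2356 = 970.69 g/s.

970.7 g/s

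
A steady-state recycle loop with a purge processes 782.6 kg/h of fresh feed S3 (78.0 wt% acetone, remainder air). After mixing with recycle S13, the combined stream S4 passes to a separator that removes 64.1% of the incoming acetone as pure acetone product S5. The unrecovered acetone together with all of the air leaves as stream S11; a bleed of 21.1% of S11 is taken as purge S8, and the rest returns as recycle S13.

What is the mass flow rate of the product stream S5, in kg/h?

acetone in S4: m_A = 782.6×0.780 + (1−0.211)·(1−0.641)·m_A, so m_A = 610.43/0.7167 = 851.66 kg/h.
Product S5 = 0.641×851.66 = 545.92 kg/h.

545.9 kg/h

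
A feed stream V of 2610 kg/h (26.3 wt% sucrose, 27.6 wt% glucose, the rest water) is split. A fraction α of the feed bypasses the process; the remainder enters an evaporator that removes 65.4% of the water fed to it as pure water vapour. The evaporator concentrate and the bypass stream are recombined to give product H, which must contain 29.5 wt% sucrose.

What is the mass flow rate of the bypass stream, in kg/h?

1671 kg/h

All 2610×0.263 = 686.43 kg/h of sucrose reaches H, so H = 686.43/0.295 = 2326.9 kg/h and vapour = 283.12 kg/h.
The evaporator receives (1−α)·2610 of feed at 0.461 water and removes 0.654 of that water:
0.654×0.461×(1−α)×2610 = 283.12
(1−α) = 283.12/786.9 = 0.3598;  α = 0.6402.
Bypass flow = 0.6402×2610 = 1670.9 kg/h.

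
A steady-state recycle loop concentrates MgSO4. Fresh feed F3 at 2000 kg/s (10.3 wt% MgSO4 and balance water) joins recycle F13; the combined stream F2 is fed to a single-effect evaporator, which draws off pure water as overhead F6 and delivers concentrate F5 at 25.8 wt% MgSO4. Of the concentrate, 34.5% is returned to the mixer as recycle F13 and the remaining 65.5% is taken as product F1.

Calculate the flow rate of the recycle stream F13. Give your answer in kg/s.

420.6 kg/s

Overall MgSO4 balance (none leaves overhead): MgSO4 in fresh feed = MgSO4 in product, i.e. 2000×0.103 = (1−0.345)·F5·0.258.
F5 = 206/(0.258×0.655) = 1219 kg/s.
Recycle F13 = 0.345×1219 = 420.56 kg/s.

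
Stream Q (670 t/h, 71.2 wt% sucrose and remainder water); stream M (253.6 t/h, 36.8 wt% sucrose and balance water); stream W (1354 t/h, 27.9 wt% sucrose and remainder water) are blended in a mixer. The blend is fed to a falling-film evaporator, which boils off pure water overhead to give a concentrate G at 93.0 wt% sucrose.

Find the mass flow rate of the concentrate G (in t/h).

sucrose entering = 670×0.712 + 253.6×0.368 + 1354×0.279 = 948.13 t/h.
All sucrose reports to G, so G = 948.13/0.930 = 1019.5 t/h.

1019 t/h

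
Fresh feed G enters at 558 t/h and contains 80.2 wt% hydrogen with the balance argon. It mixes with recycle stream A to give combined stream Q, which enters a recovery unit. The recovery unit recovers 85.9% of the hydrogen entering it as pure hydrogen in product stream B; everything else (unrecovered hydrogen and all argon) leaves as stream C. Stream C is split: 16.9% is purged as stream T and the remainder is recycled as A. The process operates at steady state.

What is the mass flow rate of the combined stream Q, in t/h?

1161 t/h

argon enters only via G and leaves only via the purge: 558×0.198 = 0.169×(argon in C), and the recovery unit passes all argon, so argon in Q = argon in C = 653.75 t/h.
hydrogen in Q: m_A = 558×0.802 + (1−0.169)·(1−0.859)·m_A, so m_A = 447.52/0.8828 = 506.91 t/h.
Q = 506.91 + 653.75 = 1160.7 t/h.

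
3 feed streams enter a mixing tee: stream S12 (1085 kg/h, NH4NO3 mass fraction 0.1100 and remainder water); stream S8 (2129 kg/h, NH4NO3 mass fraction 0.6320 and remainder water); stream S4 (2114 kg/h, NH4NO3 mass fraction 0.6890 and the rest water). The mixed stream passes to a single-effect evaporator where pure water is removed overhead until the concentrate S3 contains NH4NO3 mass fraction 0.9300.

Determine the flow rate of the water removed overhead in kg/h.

NH4NO3 entering = 1085×0.110 + 2129×0.632 + 2114×0.689 = 2921.4 kg/h.
All NH4NO3 reports to S3, so S3 = 2921.4/0.930 = 3141.3 kg/h.
Total feed = 5328 kg/h; overhead = 5328 − 3141.3 = 2186.7 kg/h.

2187 kg/h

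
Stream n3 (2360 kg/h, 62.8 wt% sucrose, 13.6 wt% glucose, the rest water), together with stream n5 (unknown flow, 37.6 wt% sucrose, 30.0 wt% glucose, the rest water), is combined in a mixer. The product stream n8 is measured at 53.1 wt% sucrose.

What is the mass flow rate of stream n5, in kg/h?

Let n5 be the unknown flow. Total out = 2360 + n5.
sucrose balance: 1482.1 + 0.376·n5 = 0.531·(2360 + n5)
(0.376 − 0.531)·n5 = 0.531×2360 − 1482.1 = -228.92
n5 = -228.92 / -0.155 = 1476.9 kg/h

1477 kg/h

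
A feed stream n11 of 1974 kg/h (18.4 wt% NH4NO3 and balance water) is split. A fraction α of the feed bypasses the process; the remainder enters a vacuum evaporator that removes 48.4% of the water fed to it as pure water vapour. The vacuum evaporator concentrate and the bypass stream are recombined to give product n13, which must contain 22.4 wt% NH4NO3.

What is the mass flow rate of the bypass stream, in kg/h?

1081 kg/h

All 1974×0.184 = 363.22 kg/h of NH4NO3 reaches n13, so n13 = 363.22/0.224 = 1621.5 kg/h and vapour = 352.5 kg/h.
The evaporator receives (1−α)·1974 of feed at 0.816 water and removes 0.484 of that water:
0.484×0.816×(1−α)×1974 = 352.5
(1−α) = 352.5/779.62 = 0.4521;  α = 0.5479.
Bypass flow = 0.5479×1974 = 1081.5 kg/h.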